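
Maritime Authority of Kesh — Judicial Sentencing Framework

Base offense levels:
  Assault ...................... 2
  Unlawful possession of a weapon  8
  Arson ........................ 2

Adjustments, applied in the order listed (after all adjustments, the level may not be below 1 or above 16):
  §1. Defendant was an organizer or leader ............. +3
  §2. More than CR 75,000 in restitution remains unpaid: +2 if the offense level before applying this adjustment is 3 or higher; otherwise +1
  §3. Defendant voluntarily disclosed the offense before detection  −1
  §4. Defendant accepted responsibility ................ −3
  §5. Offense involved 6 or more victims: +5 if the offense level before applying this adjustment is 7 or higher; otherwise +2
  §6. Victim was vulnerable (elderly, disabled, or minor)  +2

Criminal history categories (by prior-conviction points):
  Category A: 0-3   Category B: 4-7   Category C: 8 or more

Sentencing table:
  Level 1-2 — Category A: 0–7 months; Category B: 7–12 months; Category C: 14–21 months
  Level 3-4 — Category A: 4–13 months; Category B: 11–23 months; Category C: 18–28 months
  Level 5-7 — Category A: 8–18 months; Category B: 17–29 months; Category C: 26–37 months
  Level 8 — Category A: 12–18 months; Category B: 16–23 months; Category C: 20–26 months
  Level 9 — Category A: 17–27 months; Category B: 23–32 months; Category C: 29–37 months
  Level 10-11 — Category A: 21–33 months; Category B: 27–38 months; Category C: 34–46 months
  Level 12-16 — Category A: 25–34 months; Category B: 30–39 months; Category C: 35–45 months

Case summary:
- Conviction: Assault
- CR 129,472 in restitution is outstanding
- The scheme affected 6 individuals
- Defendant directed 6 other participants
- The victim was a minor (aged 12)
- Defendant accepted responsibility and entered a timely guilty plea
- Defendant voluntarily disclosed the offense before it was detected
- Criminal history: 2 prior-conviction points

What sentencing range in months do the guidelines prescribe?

8-18 months

Base offense level for assault: 2.
§1 applies: 2 + 3 = 5.
§2 applies (level before this adjustment is 5 ≥ 3, so +2): 5 + 2 = 7.
§3 applies: 7 − 1 = 6.
§4 applies: 6 − 3 = 3.
§5 applies (level before this adjustment is 3 < 7, so +2): 3 + 2 = 5.
§6 applies: 5 + 2 = 7.
Final offense level: 7.
Criminal history: 2 prior points → Category A (0-3).
Level 7 falls in the 5-7 band.
Grid: Level 5-7 × Category A = 8-18 months.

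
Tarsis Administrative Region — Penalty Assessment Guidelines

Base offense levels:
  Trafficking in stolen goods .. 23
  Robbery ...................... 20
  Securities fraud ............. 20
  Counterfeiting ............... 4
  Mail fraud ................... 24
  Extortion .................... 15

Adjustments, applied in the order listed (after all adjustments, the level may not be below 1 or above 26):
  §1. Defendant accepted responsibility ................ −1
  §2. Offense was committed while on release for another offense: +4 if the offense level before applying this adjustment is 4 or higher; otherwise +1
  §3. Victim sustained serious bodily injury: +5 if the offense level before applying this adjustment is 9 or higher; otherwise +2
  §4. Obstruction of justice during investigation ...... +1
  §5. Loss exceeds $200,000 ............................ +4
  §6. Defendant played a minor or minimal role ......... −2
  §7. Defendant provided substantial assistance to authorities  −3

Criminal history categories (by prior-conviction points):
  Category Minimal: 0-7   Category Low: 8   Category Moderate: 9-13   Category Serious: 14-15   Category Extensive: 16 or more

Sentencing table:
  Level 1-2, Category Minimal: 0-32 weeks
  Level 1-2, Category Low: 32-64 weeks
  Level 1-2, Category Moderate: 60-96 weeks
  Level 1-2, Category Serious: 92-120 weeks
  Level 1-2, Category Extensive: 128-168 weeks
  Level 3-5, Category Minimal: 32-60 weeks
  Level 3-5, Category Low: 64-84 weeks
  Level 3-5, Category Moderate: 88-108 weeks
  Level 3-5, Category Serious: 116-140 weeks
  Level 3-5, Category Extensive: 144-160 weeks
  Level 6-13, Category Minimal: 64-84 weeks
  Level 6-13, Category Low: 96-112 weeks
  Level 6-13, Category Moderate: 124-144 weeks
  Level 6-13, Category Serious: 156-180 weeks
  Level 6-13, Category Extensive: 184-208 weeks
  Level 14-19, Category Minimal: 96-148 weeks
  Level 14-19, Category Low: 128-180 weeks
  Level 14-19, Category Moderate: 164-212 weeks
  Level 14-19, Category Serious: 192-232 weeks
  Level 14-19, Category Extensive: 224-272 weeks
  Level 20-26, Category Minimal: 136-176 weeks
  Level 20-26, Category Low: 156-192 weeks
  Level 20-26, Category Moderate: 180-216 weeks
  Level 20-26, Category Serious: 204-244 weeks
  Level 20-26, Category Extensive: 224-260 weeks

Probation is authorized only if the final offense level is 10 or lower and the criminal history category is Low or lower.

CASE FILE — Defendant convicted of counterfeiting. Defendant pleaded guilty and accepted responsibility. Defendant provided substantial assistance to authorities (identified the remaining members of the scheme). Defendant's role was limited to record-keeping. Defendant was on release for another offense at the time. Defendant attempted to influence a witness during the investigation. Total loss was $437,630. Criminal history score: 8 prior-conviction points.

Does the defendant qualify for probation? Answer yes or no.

Yes

Base offense level for counterfeiting: 4.
§1 applies: 4 − 1 = 3.
§2 applies (level before this adjustment is 3 < 4, so +1): 3 + 1 = 4.
§3 does not apply.
§4 applies: 4 + 1 = 5.
§5 applies: 5 + 4 = 9.
§6 applies: 9 − 2 = 7.
§7 applies: 7 − 3 = 4.
Final offense level: 4.
Criminal history: 8 prior points → Category Low (8).
Level 4 falls in the 3-5 band.
Grid: Level 3-5 × Category Low = 64-84 weeks.
Probation check: level 4 ≤ 10 and category Low ≤ Low → eligible.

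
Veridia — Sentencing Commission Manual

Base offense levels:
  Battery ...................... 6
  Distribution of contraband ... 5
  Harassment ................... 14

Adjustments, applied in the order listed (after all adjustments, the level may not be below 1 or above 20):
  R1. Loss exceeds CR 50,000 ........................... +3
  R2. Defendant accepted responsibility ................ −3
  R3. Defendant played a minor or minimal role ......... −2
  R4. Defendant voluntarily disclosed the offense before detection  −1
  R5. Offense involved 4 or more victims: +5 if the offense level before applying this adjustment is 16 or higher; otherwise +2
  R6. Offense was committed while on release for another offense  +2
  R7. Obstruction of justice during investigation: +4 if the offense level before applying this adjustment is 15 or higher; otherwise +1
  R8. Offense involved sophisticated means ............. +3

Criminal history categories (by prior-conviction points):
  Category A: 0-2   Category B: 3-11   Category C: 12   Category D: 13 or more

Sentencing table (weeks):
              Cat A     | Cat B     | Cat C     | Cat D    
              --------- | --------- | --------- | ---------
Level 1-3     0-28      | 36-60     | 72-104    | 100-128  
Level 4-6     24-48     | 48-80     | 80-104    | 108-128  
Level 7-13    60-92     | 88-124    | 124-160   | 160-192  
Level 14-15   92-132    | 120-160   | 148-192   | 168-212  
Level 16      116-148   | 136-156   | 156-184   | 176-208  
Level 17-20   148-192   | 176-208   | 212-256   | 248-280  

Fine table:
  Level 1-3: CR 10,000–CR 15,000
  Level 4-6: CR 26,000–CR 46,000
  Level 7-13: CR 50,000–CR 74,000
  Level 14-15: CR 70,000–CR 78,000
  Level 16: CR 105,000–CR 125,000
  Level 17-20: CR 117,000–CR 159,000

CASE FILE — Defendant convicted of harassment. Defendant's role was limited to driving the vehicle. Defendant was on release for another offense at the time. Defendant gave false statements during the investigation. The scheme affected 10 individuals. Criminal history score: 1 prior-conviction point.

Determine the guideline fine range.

CR 117,000–CR 159,000

Base offense level for harassment: 14.
R2 does not apply.
R3 applies: 14 − 2 = 12.
R5 applies (level before this adjustment is 12 < 16, so +2): 12 + 2 = 14.
R6 applies: 14 + 2 = 16.
R7 applies (level before this adjustment is 16 ≥ 15, so +4): 16 + 4 = 20.
Final offense level: 20.
Level 20 falls in the 17-20 band.
Fine table: Level 17-20 → CR 117,000–CR 159,000.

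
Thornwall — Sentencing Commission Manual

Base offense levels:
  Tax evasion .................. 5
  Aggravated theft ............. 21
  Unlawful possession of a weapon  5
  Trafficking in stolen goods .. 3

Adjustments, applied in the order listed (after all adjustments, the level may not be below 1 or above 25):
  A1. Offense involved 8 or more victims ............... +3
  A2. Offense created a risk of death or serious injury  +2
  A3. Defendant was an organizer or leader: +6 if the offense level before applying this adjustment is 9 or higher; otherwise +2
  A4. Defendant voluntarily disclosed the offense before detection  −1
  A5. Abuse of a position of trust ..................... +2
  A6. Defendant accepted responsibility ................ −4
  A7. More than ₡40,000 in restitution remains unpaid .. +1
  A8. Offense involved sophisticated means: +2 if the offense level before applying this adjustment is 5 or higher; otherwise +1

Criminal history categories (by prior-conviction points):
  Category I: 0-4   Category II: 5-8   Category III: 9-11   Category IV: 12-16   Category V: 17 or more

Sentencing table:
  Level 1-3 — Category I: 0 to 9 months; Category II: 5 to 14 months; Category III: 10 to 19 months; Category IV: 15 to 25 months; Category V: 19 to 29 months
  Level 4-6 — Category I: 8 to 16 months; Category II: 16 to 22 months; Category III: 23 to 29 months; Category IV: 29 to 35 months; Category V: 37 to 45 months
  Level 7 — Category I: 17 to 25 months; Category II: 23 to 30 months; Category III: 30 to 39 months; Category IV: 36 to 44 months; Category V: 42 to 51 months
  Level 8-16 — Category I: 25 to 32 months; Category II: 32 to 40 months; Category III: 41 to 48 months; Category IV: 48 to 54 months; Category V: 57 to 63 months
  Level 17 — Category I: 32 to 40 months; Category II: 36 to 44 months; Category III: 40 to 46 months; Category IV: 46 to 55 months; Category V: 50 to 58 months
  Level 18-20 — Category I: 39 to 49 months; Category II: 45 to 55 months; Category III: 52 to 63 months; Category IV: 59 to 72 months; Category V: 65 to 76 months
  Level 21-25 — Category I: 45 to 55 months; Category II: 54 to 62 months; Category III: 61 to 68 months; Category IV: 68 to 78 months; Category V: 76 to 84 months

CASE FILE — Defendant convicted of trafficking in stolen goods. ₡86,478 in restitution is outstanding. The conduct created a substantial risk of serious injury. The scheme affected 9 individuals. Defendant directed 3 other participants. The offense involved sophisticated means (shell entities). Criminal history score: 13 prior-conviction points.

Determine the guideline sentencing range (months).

48-54 months

Base offense level for trafficking in stolen goods: 3.
A1 applies: 3 + 3 = 6.
A2 applies: 6 + 2 = 8.
A3 applies (level before this adjustment is 8 < 9, so +2): 8 + 2 = 10.
A4 does not apply.
A6 does not apply.
A7 applies: 10 + 1 = 11.
A8 applies (level before this adjustment is 11 ≥ 5, so +2): 11 + 2 = 13.
Final offense level: 13.
Criminal history: 13 prior points → Category IV (12-16).
Level 13 falls in the 8-16 band.
Grid: Level 8-16 × Category IV = 48-54 months.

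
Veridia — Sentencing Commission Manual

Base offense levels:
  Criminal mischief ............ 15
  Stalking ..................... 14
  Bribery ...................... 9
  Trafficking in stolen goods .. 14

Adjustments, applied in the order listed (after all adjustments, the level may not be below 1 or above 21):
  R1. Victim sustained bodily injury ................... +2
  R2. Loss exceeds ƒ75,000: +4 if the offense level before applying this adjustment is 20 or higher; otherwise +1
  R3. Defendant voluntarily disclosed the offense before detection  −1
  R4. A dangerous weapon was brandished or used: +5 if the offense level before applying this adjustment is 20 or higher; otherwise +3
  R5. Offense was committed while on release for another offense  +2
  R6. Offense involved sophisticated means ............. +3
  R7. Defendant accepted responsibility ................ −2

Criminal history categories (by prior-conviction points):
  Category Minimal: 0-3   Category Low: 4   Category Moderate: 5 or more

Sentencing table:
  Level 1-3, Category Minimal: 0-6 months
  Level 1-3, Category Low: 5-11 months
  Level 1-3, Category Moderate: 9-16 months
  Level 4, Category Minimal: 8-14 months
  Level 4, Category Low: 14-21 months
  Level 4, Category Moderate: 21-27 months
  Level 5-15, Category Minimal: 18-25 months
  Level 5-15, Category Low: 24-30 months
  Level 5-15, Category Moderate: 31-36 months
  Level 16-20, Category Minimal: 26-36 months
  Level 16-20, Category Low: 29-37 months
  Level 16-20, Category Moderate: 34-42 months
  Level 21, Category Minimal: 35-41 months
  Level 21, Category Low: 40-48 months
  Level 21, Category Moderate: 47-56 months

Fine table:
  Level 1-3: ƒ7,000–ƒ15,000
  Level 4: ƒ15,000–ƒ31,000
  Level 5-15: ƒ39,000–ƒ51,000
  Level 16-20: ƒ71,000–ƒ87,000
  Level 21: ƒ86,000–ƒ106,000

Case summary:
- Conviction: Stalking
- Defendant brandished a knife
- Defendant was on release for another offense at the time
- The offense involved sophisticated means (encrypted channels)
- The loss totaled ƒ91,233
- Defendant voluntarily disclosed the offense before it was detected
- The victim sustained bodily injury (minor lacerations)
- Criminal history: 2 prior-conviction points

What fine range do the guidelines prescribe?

ƒ86,000–ƒ106,000

Base offense level for stalking: 14.
R1 applies: 14 + 2 = 16.
R2 applies (level before this adjustment is 16 < 20, so +1): 16 + 1 = 17.
R3 applies: 17 − 1 = 16.
R4 applies (level before this adjustment is 16 < 20, so +3): 16 + 3 = 19.
R5 applies: 19 + 2 = 21.
R6 applies: 21 + 3 = 24.
R7 does not apply.
Level 24 exceeds the maximum of 21; capped at 21.
Final offense level: 21.
Level 21 falls in the 21 band.
Fine table: Level 21 → ƒ86,000–ƒ106,000.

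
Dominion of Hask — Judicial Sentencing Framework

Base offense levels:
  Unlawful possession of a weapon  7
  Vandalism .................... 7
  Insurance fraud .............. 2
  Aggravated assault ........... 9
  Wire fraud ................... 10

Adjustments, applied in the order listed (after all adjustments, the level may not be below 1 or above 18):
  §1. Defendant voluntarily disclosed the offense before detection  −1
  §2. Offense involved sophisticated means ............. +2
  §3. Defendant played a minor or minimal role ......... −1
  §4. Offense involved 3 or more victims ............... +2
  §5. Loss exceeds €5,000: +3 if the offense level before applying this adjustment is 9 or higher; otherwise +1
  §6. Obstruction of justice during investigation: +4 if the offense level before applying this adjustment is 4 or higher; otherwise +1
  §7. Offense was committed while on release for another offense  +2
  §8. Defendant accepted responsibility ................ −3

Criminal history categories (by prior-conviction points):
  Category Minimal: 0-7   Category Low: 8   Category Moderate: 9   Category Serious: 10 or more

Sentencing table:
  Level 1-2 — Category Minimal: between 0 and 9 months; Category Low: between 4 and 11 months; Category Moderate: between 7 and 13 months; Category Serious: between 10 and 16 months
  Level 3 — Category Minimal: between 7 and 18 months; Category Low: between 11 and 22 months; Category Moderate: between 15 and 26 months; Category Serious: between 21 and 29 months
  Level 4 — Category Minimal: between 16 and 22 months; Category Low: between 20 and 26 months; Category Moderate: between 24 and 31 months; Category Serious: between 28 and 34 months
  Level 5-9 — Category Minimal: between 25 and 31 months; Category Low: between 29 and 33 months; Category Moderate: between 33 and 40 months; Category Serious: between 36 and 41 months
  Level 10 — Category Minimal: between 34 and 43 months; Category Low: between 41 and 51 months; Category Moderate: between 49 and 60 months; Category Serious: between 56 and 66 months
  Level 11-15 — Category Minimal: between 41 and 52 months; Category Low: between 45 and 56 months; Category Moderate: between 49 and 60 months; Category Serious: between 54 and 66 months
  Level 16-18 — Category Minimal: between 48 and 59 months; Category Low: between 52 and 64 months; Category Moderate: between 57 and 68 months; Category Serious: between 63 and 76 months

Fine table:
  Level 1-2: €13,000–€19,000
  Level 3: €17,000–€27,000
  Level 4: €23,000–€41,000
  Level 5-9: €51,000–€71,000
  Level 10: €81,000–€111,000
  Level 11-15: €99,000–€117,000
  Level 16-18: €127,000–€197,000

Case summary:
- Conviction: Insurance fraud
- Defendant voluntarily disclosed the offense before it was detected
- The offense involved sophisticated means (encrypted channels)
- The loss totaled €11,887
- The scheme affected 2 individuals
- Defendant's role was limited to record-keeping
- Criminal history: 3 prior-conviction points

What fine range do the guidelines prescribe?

Base offense level for insurance fraud: 2.
§1 applies: 2 − 1 = 1.
§2 applies: 1 + 2 = 3.
§3 applies: 3 − 1 = 2.
§5 applies (level before this adjustment is 2 < 9, so +1): 2 + 1 = 3.
§6 does not apply.
Final offense level: 3.
Level 3 falls in the 3 band.
Fine table: Level 3 → €17,000–€27,000.

€17,000–€27,000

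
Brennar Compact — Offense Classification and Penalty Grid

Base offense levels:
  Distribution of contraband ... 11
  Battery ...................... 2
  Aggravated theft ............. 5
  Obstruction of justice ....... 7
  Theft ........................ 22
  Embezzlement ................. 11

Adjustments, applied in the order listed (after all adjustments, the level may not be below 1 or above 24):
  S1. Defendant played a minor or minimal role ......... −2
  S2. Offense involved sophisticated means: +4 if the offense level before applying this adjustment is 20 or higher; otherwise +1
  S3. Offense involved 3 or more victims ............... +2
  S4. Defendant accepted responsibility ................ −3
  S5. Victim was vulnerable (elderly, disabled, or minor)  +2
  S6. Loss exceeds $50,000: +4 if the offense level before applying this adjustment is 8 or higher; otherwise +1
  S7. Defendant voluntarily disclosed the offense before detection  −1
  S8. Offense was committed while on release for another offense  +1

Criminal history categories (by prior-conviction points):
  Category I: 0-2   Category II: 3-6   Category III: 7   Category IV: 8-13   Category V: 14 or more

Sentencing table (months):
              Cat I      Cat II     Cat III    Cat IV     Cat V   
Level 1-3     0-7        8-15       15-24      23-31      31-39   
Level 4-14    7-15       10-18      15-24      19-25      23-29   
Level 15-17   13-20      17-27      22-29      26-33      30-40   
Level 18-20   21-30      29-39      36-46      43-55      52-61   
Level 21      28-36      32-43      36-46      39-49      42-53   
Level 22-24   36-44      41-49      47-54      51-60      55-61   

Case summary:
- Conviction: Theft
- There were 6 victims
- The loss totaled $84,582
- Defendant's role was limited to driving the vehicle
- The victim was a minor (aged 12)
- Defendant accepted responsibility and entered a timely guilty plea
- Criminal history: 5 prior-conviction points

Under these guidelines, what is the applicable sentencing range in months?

Base offense level for theft: 22.
S1 applies: 22 − 2 = 20.
S3 applies: 20 + 2 = 22.
S4 applies: 22 − 3 = 19.
S5 applies: 19 + 2 = 21.
S6 applies (level before this adjustment is 21 ≥ 8, so +4): 21 + 4 = 25.
S7 does not apply.
S8 does not apply.
Level 25 exceeds the maximum of 24; capped at 24.
Final offense level: 24.
Criminal history: 5 prior points → Category II (3-6).
Level 24 falls in the 22-24 band.
Grid: Level 22-24 × Category II = 41-49 months.

41-49 months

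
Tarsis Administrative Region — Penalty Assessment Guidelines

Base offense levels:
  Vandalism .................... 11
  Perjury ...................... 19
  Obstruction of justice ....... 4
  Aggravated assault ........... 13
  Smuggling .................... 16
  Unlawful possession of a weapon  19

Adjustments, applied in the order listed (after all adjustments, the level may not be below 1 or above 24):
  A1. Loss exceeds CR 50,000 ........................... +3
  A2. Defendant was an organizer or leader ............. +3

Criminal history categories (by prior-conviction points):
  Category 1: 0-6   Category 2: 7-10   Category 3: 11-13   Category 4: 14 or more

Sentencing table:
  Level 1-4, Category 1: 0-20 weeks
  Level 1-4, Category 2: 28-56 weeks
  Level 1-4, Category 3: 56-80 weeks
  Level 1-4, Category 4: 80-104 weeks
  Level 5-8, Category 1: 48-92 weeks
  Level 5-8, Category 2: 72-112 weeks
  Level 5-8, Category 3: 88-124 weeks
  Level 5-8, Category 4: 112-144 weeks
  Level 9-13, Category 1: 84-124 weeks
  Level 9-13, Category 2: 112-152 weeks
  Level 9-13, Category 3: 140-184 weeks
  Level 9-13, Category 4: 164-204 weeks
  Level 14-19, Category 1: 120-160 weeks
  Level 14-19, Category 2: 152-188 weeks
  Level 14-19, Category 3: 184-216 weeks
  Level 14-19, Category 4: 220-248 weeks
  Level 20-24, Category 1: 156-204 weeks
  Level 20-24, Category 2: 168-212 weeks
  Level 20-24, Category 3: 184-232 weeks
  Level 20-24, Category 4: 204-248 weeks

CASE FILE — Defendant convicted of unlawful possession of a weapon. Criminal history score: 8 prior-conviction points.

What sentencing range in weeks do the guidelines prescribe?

Base offense level for unlawful possession of a weapon: 19.
Final offense level: 19.
Criminal history: 8 prior points → Category 2 (7-10).
Level 19 falls in the 14-19 band.
Grid: Level 14-19 × Category 2 = 152-188 weeks.

152-188 weeks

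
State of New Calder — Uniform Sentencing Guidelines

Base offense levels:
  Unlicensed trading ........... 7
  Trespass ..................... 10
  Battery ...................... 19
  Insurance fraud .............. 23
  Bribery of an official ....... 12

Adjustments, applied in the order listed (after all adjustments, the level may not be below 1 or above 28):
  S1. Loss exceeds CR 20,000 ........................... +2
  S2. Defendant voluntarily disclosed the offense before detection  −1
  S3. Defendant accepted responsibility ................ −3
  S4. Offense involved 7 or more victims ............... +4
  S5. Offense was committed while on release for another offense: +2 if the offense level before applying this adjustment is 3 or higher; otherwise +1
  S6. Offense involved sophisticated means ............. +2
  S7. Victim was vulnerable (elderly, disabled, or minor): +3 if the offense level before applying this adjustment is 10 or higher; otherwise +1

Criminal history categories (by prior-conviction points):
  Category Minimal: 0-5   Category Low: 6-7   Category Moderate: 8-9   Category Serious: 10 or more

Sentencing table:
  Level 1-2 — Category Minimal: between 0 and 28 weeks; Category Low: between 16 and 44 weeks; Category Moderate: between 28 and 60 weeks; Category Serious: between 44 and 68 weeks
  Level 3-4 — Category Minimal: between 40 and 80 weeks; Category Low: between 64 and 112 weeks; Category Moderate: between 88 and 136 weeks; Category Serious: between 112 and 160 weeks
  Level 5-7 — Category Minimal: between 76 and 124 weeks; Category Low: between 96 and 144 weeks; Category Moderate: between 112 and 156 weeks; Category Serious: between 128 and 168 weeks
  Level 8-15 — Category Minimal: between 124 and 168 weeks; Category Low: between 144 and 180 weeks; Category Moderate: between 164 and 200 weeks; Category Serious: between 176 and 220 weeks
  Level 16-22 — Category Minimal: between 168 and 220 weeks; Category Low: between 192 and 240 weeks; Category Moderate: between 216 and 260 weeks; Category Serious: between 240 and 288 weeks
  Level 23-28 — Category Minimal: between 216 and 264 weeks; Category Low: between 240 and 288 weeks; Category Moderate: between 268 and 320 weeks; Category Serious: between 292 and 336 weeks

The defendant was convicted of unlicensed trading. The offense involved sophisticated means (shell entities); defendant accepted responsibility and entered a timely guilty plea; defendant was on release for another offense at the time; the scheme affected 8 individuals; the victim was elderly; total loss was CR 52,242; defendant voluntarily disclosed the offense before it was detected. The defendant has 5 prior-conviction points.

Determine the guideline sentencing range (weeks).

168-220 weeks

Base offense level for unlicensed trading: 7.
S1 applies: 7 + 2 = 9.
S2 applies: 9 − 1 = 8.
S3 applies: 8 − 3 = 5.
S4 applies: 5 + 4 = 9.
S5 applies (level before this adjustment is 9 ≥ 3, so +2): 9 + 2 = 11.
S6 applies: 11 + 2 = 13.
S7 applies (level before this adjustment is 13 ≥ 10, so +3): 13 + 3 = 16.
Final offense level: 16.
Criminal history: 5 prior points → Category Minimal (0-5).
Level 16 falls in the 16-22 band.
Grid: Level 16-22 × Category Minimal = 168-220 weeks.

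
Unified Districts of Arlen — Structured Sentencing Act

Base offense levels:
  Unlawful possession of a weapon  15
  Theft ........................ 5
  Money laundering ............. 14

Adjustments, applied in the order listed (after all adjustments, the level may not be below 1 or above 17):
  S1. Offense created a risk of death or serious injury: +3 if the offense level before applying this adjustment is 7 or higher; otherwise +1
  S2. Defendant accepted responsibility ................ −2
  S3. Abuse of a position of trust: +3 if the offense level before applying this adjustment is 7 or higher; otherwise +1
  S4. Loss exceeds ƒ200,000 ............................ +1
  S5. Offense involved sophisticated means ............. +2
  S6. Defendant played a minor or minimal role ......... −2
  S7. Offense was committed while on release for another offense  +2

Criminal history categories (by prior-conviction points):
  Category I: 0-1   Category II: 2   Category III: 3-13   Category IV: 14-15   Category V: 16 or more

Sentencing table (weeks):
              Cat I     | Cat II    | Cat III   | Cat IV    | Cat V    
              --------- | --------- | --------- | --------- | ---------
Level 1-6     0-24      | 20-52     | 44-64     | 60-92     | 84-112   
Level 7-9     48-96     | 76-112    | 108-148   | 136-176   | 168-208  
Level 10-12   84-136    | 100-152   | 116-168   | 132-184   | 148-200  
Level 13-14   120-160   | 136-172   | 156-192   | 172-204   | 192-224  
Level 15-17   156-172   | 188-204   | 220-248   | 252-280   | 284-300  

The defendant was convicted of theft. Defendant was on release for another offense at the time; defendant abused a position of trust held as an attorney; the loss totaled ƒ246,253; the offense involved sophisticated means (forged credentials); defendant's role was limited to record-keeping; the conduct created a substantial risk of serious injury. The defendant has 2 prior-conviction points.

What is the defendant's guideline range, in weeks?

100-152 weeks

Base offense level for theft: 5.
S1 applies (level before this adjustment is 5 < 7, so +1): 5 + 1 = 6.
S2 does not apply.
S3 applies (level before this adjustment is 6 < 7, so +1): 6 + 1 = 7.
S4 applies: 7 + 1 = 8.
S5 applies: 8 + 2 = 10.
S6 applies: 10 − 2 = 8.
S7 applies: 8 + 2 = 10.
Final offense level: 10.
Criminal history: 2 prior points → Category II (2).
Level 10 falls in the 10-12 band.
Grid: Level 10-12 × Category II = 100-152 weeks.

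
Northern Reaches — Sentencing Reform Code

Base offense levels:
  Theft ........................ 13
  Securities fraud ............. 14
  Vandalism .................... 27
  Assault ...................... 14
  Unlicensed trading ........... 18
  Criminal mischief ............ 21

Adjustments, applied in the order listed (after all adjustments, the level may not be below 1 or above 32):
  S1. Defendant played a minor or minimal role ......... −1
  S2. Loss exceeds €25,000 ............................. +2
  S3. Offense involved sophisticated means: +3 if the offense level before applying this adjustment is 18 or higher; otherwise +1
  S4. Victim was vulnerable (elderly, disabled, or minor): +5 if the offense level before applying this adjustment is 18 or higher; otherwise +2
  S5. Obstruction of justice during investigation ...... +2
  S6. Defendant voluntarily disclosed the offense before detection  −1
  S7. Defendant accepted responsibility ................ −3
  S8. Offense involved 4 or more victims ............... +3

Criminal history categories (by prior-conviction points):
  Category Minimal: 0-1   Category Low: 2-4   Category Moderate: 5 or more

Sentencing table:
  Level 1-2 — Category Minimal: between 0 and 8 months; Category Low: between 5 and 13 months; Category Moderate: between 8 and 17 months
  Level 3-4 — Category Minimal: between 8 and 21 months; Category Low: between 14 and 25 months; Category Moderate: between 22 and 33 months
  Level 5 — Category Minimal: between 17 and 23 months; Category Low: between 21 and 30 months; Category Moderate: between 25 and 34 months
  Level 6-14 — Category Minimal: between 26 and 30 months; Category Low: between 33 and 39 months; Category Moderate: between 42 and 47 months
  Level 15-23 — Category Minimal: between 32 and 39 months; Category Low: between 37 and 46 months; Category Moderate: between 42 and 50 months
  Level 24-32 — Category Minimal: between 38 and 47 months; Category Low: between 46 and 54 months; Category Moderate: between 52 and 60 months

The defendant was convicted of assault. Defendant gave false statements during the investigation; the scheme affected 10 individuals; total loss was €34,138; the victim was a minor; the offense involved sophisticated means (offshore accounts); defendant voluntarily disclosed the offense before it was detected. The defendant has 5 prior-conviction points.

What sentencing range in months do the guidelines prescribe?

Base offense level for assault: 14.
S1 does not apply.
S2 applies: 14 + 2 = 16.
S3 applies (level before this adjustment is 16 < 18, so +1): 16 + 1 = 17.
S4 applies (level before this adjustment is 17 < 18, so +2): 17 + 2 = 19.
S5 applies: 19 + 2 = 21.
S6 applies: 21 − 1 = 20.
S7 does not apply.
S8 applies: 20 + 3 = 23.
Final offense level: 23.
Criminal history: 5 prior points → Category Moderate (5+).
Level 23 falls in the 15-23 band.
Grid: Level 15-23 × Category Moderate = 42-50 months.

42-50 months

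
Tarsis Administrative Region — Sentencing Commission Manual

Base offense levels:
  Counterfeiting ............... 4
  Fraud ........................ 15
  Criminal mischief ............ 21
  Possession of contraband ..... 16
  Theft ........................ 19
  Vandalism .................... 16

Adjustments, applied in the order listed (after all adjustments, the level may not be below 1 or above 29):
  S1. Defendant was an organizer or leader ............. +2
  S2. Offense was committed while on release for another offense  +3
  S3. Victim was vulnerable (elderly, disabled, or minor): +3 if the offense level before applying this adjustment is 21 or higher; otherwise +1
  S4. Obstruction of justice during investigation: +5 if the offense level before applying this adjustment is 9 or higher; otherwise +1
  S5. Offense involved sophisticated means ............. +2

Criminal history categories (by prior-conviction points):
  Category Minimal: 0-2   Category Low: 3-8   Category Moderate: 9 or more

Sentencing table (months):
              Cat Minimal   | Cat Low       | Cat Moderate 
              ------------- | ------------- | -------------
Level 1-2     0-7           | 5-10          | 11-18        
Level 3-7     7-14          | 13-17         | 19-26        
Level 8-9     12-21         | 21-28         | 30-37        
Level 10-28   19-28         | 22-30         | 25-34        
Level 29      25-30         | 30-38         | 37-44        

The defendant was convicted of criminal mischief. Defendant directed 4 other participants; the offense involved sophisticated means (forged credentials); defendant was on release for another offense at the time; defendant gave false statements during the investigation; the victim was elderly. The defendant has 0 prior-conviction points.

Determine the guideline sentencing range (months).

25-30 months

Base offense level for criminal mischief: 21.
S1 applies: 21 + 2 = 23.
S2 applies: 23 + 3 = 26.
S3 applies (level before this adjustment is 26 ≥ 21, so +3): 26 + 3 = 29.
S4 applies (level before this adjustment is 29 ≥ 9, so +5): 29 + 5 = 34.
S5 applies: 34 + 2 = 36.
Level 36 exceeds the maximum of 29; capped at 29.
Final offense level: 29.
Criminal history: 0 prior points → Category Minimal (0-2).
Level 29 falls in the 29 band.
Grid: Level 29 × Category Minimal = 25-30 months.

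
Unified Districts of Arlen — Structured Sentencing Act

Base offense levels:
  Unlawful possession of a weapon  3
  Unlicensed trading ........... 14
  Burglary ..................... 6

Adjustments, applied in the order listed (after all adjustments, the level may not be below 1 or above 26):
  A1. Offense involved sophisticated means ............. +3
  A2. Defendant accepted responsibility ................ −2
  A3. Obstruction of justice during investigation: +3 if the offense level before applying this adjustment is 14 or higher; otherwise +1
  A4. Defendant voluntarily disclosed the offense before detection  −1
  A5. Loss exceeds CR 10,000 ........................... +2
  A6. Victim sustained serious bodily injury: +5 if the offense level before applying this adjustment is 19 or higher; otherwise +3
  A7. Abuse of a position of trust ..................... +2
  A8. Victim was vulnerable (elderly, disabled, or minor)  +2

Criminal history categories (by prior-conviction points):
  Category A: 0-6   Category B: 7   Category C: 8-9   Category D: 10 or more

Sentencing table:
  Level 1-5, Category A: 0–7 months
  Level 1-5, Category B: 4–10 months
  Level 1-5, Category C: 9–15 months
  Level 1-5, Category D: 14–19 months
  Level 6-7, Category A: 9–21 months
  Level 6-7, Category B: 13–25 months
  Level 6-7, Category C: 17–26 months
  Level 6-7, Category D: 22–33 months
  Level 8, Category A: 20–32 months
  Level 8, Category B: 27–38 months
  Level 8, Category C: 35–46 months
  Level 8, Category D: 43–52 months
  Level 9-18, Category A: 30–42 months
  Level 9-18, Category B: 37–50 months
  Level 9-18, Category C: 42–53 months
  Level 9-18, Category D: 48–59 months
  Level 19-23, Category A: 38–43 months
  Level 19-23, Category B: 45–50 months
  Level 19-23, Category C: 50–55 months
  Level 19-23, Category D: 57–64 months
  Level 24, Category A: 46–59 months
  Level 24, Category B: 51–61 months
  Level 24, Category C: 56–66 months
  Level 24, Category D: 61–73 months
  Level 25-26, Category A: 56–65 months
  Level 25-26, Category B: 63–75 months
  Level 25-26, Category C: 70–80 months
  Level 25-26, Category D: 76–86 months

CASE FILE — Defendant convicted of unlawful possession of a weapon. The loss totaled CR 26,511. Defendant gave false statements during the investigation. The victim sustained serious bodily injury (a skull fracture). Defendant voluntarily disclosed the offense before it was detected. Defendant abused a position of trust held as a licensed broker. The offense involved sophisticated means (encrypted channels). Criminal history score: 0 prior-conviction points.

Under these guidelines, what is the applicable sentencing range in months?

30-42 months

Base offense level for unlawful possession of a weapon: 3.
A1 applies: 3 + 3 = 6.
A3 applies (level before this adjustment is 6 < 14, so +1): 6 + 1 = 7.
A4 applies: 7 − 1 = 6.
A5 applies: 6 + 2 = 8.
A6 applies (level before this adjustment is 8 < 19, so +3): 8 + 3 = 11.
A7 applies: 11 + 2 = 13.
A8 does not apply.
Final offense level: 13.
Criminal history: 0 prior points → Category A (0-6).
Level 13 falls in the 9-18 band.
Grid: Level 9-18 × Category A = 30-42 months.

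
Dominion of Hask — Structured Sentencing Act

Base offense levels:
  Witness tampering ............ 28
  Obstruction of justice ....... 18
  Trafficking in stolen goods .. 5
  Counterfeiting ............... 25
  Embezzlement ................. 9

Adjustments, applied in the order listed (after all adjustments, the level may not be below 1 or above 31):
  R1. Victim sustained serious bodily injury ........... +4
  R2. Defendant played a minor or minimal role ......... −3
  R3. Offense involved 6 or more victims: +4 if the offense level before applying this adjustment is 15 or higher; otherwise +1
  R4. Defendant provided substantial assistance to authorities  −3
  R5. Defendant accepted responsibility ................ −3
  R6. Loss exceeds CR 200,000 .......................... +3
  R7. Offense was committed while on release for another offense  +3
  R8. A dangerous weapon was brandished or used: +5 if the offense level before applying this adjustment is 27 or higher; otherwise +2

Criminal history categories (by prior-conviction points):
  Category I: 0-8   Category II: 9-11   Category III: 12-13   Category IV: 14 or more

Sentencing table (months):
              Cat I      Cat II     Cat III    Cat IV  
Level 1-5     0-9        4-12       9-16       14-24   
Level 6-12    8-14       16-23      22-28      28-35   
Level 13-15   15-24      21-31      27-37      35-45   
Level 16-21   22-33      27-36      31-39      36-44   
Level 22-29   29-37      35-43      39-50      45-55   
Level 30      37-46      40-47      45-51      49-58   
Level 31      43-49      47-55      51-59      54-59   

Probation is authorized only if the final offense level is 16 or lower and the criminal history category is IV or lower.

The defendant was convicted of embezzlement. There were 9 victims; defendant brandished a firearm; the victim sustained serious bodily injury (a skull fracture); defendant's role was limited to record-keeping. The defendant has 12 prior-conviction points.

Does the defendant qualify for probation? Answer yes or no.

Yes

Base offense level for embezzlement: 9.
R1 applies: 9 + 4 = 13.
R2 applies: 13 − 3 = 10.
R3 applies (level before this adjustment is 10 < 15, so +1): 10 + 1 = 11.
R4 does not apply.
R5 does not apply.
R7 does not apply.
R8 applies (level before this adjustment is 11 < 27, so +2): 11 + 2 = 13.
Final offense level: 13.
Criminal history: 12 prior points → Category III (12-13).
Level 13 falls in the 13-15 band.
Grid: Level 13-15 × Category III = 27-37 months.
Probation check: level 13 ≤ 16 and category III ≤ IV → eligible.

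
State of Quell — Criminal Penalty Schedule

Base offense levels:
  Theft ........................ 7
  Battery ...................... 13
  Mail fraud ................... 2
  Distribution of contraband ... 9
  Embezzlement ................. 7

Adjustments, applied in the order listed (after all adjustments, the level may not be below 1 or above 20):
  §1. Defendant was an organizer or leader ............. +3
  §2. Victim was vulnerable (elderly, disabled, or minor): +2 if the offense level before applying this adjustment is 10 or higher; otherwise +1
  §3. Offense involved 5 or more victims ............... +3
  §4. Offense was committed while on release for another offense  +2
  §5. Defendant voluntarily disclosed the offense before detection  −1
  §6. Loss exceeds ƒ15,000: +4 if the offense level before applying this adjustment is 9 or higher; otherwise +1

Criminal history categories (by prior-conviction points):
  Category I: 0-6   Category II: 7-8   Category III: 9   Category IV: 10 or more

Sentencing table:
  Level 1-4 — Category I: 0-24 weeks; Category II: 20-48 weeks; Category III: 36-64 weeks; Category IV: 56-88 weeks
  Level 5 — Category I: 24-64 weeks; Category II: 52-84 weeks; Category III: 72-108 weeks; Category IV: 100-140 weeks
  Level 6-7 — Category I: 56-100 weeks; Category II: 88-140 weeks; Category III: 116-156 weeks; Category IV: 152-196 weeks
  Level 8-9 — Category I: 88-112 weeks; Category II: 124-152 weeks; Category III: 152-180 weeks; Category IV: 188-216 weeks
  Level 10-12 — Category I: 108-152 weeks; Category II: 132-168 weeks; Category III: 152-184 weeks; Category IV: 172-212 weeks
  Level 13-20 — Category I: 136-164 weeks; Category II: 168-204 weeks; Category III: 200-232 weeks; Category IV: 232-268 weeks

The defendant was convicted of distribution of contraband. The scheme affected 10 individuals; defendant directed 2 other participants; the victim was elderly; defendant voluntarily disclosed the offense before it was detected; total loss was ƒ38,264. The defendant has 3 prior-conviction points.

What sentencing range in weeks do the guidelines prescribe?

Base offense level for distribution of contraband: 9.
§1 applies: 9 + 3 = 12.
§2 applies (level before this adjustment is 12 ≥ 10, so +2): 12 + 2 = 14.
§3 applies: 14 + 3 = 17.
§5 applies: 17 − 1 = 16.
§6 applies (level before this adjustment is 16 ≥ 9, so +4): 16 + 4 = 20.
Final offense level: 20.
Criminal history: 3 prior points → Category I (0-6).
Level 20 falls in the 13-20 band.
Grid: Level 13-20 × Category I = 136-164 weeks.

136-164 weeks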